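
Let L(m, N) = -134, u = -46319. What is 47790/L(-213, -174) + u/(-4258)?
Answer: -98641537/285286 ≈ -345.76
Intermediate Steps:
47790/L(-213, -174) + u/(-4258) = 47790/(-134) - 46319/(-4258) = 47790*(-1/134) - 46319*(-1/4258) = -23895/67 + 46319/4258 = -98641537/285286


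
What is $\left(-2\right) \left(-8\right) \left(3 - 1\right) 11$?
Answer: $352$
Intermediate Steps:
$\left(-2\right) \left(-8\right) \left(3 - 1\right) 11 = 16 \cdot 2 \cdot 11 = 32 \cdot 11 = 352$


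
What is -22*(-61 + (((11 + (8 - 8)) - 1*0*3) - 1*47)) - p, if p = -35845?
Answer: 37979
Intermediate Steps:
-22*(-61 + (((11 + (8 - 8)) - 1*0*3) - 1*47)) - p = -22*(-61 + (((11 + (8 - 8)) - 1*0*3) - 1*47)) - 1*(-35845) = -22*(-61 + (((11 + 0) + 0*3) - 47)) + 35845 = -22*(-61 + ((11 + 0) - 47)) + 35845 = -22*(-61 + (11 - 47)) + 35845 = -22*(-61 - 36) + 35845 = -22*(-97) + 35845 = 2134 + 35845 = 37979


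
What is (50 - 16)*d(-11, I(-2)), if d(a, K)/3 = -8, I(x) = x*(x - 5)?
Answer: -816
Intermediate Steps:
I(x) = x*(-5 + x)
d(a, K) = -24 (d(a, K) = 3*(-8) = -24)
(50 - 16)*d(-11, I(-2)) = (50 - 16)*(-24) = 34*(-24) = -816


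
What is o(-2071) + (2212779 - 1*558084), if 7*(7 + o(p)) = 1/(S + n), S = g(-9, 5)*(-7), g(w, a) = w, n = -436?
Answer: 4320390367/2611 ≈ 1.6547e+6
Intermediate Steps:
S = 63 (S = -9*(-7) = 63)
o(p) = -18278/2611 (o(p) = -7 + 1/(7*(63 - 436)) = -7 + (⅐)/(-373) = -7 + (⅐)*(-1/373) = -7 - 1/2611 = -18278/2611)
o(-2071) + (2212779 - 1*558084) = -18278/2611 + (2212779 - 1*558084) = -18278/2611 + (2212779 - 558084) = -18278/2611 + 1654695 = 4320390367/2611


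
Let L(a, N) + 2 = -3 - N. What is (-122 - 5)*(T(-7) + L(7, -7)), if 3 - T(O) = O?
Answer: -1524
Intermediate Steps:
L(a, N) = -5 - N (L(a, N) = -2 + (-3 - N) = -5 - N)
T(O) = 3 - O
(-122 - 5)*(T(-7) + L(7, -7)) = (-122 - 5)*((3 - 1*(-7)) + (-5 - 1*(-7))) = -127*((3 + 7) + (-5 + 7)) = -127*(10 + 2) = -127*12 = -1524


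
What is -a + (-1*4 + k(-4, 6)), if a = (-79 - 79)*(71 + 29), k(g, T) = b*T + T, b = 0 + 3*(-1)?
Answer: 15784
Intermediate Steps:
b = -3 (b = 0 - 3 = -3)
k(g, T) = -2*T (k(g, T) = -3*T + T = -2*T)
a = -15800 (a = -158*100 = -15800)
-a + (-1*4 + k(-4, 6)) = -1*(-15800) + (-1*4 - 2*6) = 15800 + (-4 - 12) = 15800 - 16 = 15784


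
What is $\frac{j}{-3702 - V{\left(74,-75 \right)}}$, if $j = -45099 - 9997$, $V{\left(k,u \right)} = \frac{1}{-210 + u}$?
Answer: $\frac{161880}{10877} \approx 14.883$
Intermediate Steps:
$j = -55096$ ($j = -45099 - 9997 = -55096$)
$\frac{j}{-3702 - V{\left(74,-75 \right)}} = - \frac{55096}{-3702 - \frac{1}{-210 - 75}} = - \frac{55096}{-3702 - \frac{1}{-285}} = - \frac{55096}{-3702 - - \frac{1}{285}} = - \frac{55096}{-3702 + \frac{1}{285}} = - \frac{55096}{- \frac{1055069}{285}} = \left(-55096\right) \left(- \frac{285}{1055069}\right) = \frac{161880}{10877}$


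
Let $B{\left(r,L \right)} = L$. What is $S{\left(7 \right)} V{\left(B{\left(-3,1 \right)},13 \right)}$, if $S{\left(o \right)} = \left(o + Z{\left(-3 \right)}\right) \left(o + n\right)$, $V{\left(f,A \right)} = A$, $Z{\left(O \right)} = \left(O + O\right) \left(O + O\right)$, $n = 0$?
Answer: $3913$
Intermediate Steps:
$Z{\left(O \right)} = 4 O^{2}$ ($Z{\left(O \right)} = 2 O 2 O = 4 O^{2}$)
$S{\left(o \right)} = o \left(36 + o\right)$ ($S{\left(o \right)} = \left(o + 4 \left(-3\right)^{2}\right) \left(o + 0\right) = \left(o + 4 \cdot 9\right) o = \left(o + 36\right) o = \left(36 + o\right) o = o \left(36 + o\right)$)
$S{\left(7 \right)} V{\left(B{\left(-3,1 \right)},13 \right)} = 7 \left(36 + 7\right) 13 = 7 \cdot 43 \cdot 13 = 301 \cdot 13 = 3913$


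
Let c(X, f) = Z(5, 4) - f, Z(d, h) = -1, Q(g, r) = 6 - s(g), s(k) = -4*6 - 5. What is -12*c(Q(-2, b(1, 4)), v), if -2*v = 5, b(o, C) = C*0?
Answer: -18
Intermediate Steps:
b(o, C) = 0
v = -5/2 (v = -½*5 = -5/2 ≈ -2.5000)
s(k) = -29 (s(k) = -24 - 5 = -29)
Q(g, r) = 35 (Q(g, r) = 6 - 1*(-29) = 6 + 29 = 35)
c(X, f) = -1 - f
-12*c(Q(-2, b(1, 4)), v) = -12*(-1 - 1*(-5/2)) = -12*(-1 + 5/2) = -12*3/2 = -18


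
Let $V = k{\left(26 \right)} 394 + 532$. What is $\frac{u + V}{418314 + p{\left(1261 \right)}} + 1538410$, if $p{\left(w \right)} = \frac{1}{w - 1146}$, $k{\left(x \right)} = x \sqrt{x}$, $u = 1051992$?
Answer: $\frac{74007043263770}{48106111} + \frac{1178060 \sqrt{26}}{48106111} \approx 1.5384 \cdot 10^{6}$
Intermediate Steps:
$k{\left(x \right)} = x^{\frac{3}{2}}$
$V = 532 + 10244 \sqrt{26}$ ($V = 26^{\frac{3}{2}} \cdot 394 + 532 = 26 \sqrt{26} \cdot 394 + 532 = 10244 \sqrt{26} + 532 = 532 + 10244 \sqrt{26} \approx 52766.0$)
$p{\left(w \right)} = \frac{1}{-1146 + w}$
$\frac{u + V}{418314 + p{\left(1261 \right)}} + 1538410 = \frac{1051992 + \left(532 + 10244 \sqrt{26}\right)}{418314 + \frac{1}{-1146 + 1261}} + 1538410 = \frac{1052524 + 10244 \sqrt{26}}{418314 + \frac{1}{115}} + 1538410 = \frac{1052524 + 10244 \sqrt{26}}{\frac{48106111}{115}} + 1538410 = \left(1052524 + 10244 \sqrt{26}\right) \frac{115}{48106111} + 1538410 = \left(\frac{121040260}{48106111} + \frac{1178060 \sqrt{26}}{48106111}\right) + 1538410 = \frac{74007043263770}{48106111} + \frac{1178060 \sqrt{26}}{48106111}$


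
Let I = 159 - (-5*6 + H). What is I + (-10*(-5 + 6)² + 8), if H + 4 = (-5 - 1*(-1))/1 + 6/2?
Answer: 192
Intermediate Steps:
H = -5 (H = -4 + ((-5 - 1*(-1))/1 + 6/2) = -4 + ((-5 + 1)*1 + 6*(½)) = -4 + (-4*1 + 3) = -4 + (-4 + 3) = -4 - 1 = -5)
I = 194 (I = 159 - (-5*6 - 5) = 159 - (-30 - 5) = 159 - 1*(-35) = 159 + 35 = 194)
I + (-10*(-5 + 6)² + 8) = 194 + (-10*(-5 + 6)² + 8) = 194 + (-10*1² + 8) = 194 + (-10*1 + 8) = 194 + (-10 + 8) = 194 - 2 = 192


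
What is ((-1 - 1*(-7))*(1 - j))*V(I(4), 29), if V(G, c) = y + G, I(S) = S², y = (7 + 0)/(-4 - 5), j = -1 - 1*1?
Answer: 274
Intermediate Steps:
j = -2 (j = -1 - 1 = -2)
y = -7/9 (y = 7/(-9) = 7*(-⅑) = -7/9 ≈ -0.77778)
V(G, c) = -7/9 + G
((-1 - 1*(-7))*(1 - j))*V(I(4), 29) = ((-1 - 1*(-7))*(1 - 1*(-2)))*(-7/9 + 4²) = ((-1 + 7)*(1 + 2))*(-7/9 + 16) = (6*3)*(137/9) = 18*(137/9) = 274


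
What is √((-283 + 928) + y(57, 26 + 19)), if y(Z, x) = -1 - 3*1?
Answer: √641 ≈ 25.318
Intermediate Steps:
y(Z, x) = -4 (y(Z, x) = -1 - 3 = -4)
√((-283 + 928) + y(57, 26 + 19)) = √((-283 + 928) - 4) = √(645 - 4) = √641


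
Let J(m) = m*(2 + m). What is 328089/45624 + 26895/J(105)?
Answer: 109180831/11390792 ≈ 9.5850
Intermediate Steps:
328089/45624 + 26895/J(105) = 328089/45624 + 26895/((105*(2 + 105))) = 328089*(1/45624) + 26895/((105*107)) = 109363/15208 + 26895/11235 = 109363/15208 + 26895*(1/11235) = 109363/15208 + 1793/749 = 109180831/11390792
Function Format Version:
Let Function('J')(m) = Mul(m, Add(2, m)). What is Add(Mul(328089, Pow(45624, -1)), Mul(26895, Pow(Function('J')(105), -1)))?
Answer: Rational(109180831, 11390792) ≈ 9.5850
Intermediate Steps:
Add(Mul(328089, Pow(45624, -1)), Mul(26895, Pow(Function('J')(105), -1))) = Add(Mul(328089, Pow(45624, -1)), Mul(26895, Pow(Mul(105, Add(2, 105)), -1))) = Add(Mul(328089, Rational(1, 45624)), Mul(26895, Pow(Mul(105, 107), -1))) = Add(Rational(109363, 15208), Mul(26895, Pow(11235, -1))) = Add(Rational(109363, 15208), Mul(26895, Rational(1, 11235))) = Add(Rational(109363, 15208), Rational(1793, 749)) = Rational(109180831, 11390792)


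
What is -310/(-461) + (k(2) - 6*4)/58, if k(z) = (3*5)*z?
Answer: 10373/13369 ≈ 0.77590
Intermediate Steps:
k(z) = 15*z
-310/(-461) + (k(2) - 6*4)/58 = -310/(-461) + (15*2 - 6*4)/58 = -310*(-1/461) + (30 - 24)*(1/58) = 310/461 + 6*(1/58) = 310/461 + 3/29 = 10373/13369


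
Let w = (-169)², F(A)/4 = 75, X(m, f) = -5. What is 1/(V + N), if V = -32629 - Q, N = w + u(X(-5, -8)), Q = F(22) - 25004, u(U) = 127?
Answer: 1/20763 ≈ 4.8163e-5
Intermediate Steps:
F(A) = 300 (F(A) = 4*75 = 300)
w = 28561
Q = -24704 (Q = 300 - 25004 = -24704)
N = 28688 (N = 28561 + 127 = 28688)
V = -7925 (V = -32629 - 1*(-24704) = -32629 + 24704 = -7925)
1/(V + N) = 1/(-7925 + 28688) = 1/20763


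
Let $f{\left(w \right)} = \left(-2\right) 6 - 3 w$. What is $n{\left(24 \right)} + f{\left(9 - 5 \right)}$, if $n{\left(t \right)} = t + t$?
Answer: $24$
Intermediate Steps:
$f{\left(w \right)} = -12 - 3 w$
$n{\left(t \right)} = 2 t$
$n{\left(24 \right)} + f{\left(9 - 5 \right)} = 2 \cdot 24 - \left(12 + 3 \left(9 - 5\right)\right) = 48 - 24 = 24$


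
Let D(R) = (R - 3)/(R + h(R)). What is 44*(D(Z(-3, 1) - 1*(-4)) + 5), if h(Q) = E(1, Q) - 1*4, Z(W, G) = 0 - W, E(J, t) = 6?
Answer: 2156/9 ≈ 239.56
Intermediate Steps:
Z(W, G) = -W
h(Q) = 2 (h(Q) = 6 - 1*4 = 6 - 4 = 2)
D(R) = (-3 + R)/(2 + R) (D(R) = (R - 3)/(R + 2) = (-3 + R)/(2 + R))
44*(D(Z(-3, 1) - 1*(-4)) + 5) = 44*((-3 + (-1*(-3) - 1*(-4)))/(2 + (-1*(-3) - 1*(-4))) + 5) = 44*((-3 + (3 + 4))/(2 + (3 + 4)) + 5) = 44*((-3 + 7)/(2 + 7) + 5) = 44*(4/9 + 5) = 44*(49/9) = 2156/9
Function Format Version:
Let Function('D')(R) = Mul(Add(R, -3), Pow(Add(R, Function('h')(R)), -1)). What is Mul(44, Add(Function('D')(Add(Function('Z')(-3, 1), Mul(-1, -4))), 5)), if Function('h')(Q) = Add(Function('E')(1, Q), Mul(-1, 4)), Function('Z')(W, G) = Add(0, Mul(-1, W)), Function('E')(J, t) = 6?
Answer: Rational(2156, 9) ≈ 239.56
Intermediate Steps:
Function('Z')(W, G) = Mul(-1, W)
Function('h')(Q) = 2 (Function('h')(Q) = Add(6, Mul(-1, 4)) = Add(6, -4) = 2)
Function('D')(R) = Mul(Pow(Add(2, R), -1), Add(-3, R)) (Function('D')(R) = Mul(Add(R, -3), Pow(Add(R, 2), -1)) = Mul(Add(-3, R), Pow(Add(2, R), -1)) = Mul(Pow(Add(2, R), -1), Add(-3, R)))
Mul(44, Add(Function('D')(Add(Function('Z')(-3, 1), Mul(-1, -4))), 5)) = Mul(44, Add(Mul(Pow(Add(2, Add(Mul(-1, -3), Mul(-1, -4))), -1), Add(-3, Add(Mul(-1, -3), Mul(-1, -4)))), 5)) = Mul(44, Add(Mul(Pow(Add(2, Add(3, 4)), -1), Add(-3, Add(3, 4))), 5)) = Mul(44, Add(Mul(Pow(Add(2, 7), -1), Add(-3, 7)), 5)) = Mul(44, Add(Mul(Pow(9, -1), 4), 5)) = Mul(44, Add(Mul(Rational(1, 9), 4), 5)) = Mul(44, Add(Rational(4, 9), 5)) = Mul(44, Rational(49, 9)) = Rational(2156, 9)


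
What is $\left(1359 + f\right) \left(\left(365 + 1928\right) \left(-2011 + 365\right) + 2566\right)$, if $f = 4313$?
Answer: $-21393150464$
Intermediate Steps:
$\left(1359 + f\right) \left(\left(365 + 1928\right) \left(-2011 + 365\right) + 2566\right) = \left(1359 + 4313\right) \left(\left(365 + 1928\right) \left(-2011 + 365\right) + 2566\right) = 5672 \left(2293 \left(-1646\right) + 2566\right) = 5672 \left(-3774278 + 2566\right) = 5672 \left(-3771712\right) = -21393150464$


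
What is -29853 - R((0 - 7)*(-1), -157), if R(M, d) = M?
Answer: -29860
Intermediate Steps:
-29853 - R((0 - 7)*(-1), -157) = -29853 - (0 - 7)*(-1) = -29853 - (-7)*(-1) = -29853 - 1*7 = -29853 - 7 = -29860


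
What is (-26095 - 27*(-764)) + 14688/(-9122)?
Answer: -24942331/4561 ≈ -5468.6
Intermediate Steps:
(-26095 - 27*(-764)) + 14688/(-9122) = (-26095 + 20628) + 14688*(-1/9122) = -5467 - 7344/4561 = -24942331/4561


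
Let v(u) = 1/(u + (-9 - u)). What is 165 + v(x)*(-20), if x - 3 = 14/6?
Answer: 1505/9 ≈ 167.22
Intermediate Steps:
x = 16/3 (x = 3 + 14/6 = 3 + 14*(⅙) = 3 + 7/3 = 16/3 ≈ 5.3333)
v(u) = -⅑ (v(u) = 1/(-9) = -⅑)
165 + v(x)*(-20) = 165 - ⅑*(-20) = 165 + 20/9 = 1505/9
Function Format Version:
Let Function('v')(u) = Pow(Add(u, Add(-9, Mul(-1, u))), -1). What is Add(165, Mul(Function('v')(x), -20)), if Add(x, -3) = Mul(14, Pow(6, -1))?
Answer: Rational(1505, 9) ≈ 167.22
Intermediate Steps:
x = Rational(16, 3) (x = Add(3, Mul(14, Pow(6, -1))) = Add(3, Mul(14, Rational(1, 6))) = Add(3, Rational(7, 3)) = Rational(16, 3) ≈ 5.3333)
Function('v')(u) = Rational(-1, 9) (Function('v')(u) = Pow(-9, -1) = Rational(-1, 9))
Add(165, Mul(Function('v')(x), -20)) = Add(165, Mul(Rational(-1, 9), -20)) = Add(165, Rational(20, 9)) = Rational(1505, 9)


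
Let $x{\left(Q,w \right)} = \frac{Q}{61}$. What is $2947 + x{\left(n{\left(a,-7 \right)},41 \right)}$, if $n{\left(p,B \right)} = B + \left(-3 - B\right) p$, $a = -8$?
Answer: $\frac{179728}{61} \approx 2946.4$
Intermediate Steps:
$n{\left(p,B \right)} = B + p \left(-3 - B\right)$
$x{\left(Q,w \right)} = \frac{Q}{61}$ ($x{\left(Q,w \right)} = Q \frac{1}{61} = \frac{Q}{61}$)
$2947 + x{\left(n{\left(a,-7 \right)},41 \right)} = 2947 + \frac{-7 - -24 - \left(-7\right) \left(-8\right)}{61} = 2947 + \frac{-7 + 24 - 56}{61} = 2947 + \frac{1}{61} \left(-39\right) = 2947 - \frac{39}{61} = \frac{179728}{61}$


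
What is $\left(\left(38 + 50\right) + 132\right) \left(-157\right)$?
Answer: $-34540$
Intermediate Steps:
$\left(\left(38 + 50\right) + 132\right) \left(-157\right) = \left(88 + 132\right) \left(-157\right) = 220 \left(-157\right) = -34540$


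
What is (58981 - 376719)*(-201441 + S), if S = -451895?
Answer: 207589673968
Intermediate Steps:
(58981 - 376719)*(-201441 + S) = (58981 - 376719)*(-201441 - 451895) = -317738*(-653336) = 207589673968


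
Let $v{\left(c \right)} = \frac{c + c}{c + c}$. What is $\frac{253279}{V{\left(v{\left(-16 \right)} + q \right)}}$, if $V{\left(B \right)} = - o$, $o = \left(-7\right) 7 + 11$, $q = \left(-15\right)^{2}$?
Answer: $\frac{253279}{38} \approx 6665.2$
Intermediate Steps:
$v{\left(c \right)} = 1$ ($v{\left(c \right)} = \frac{2 c}{2 c} = 2 c \frac{1}{2 c} = 1$)
$q = 225$
$o = -38$ ($o = -49 + 11 = -38$)
$V{\left(B \right)} = 38$ ($V{\left(B \right)} = \left(-1\right) \left(-38\right) = 38$)
$\frac{253279}{V{\left(v{\left(-16 \right)} + q \right)}} = \frac{253279}{38}$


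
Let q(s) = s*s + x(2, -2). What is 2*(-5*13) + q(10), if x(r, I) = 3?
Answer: -27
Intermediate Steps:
q(s) = 3 + s² (q(s) = s*s + 3 = s² + 3 = 3 + s²)
2*(-5*13) + q(10) = 2*(-5*13) + (3 + 10²) = 2*(-65) + (3 + 100) = -130 + 103 = -27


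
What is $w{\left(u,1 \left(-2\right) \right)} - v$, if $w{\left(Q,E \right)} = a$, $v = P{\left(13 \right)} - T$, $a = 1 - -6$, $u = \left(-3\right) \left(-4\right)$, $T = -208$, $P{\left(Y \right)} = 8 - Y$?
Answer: $-196$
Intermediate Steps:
$u = 12$
$a = 7$ ($a = 1 + 6 = 7$)
$v = 203$ ($v = \left(8 - 13\right) - -208 = \left(8 - 13\right) + 208 = -5 + 208 = 203$)
$w{\left(Q,E \right)} = 7$
$w{\left(u,1 \left(-2\right) \right)} - v = 7 - 203 = -196$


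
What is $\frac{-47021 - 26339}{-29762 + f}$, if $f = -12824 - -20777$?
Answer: $\frac{73360}{21809} \approx 3.3638$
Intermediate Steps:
$f = 7953$ ($f = -12824 + 20777 = 7953$)
$\frac{-47021 - 26339}{-29762 + f} = \frac{-47021 - 26339}{-29762 + 7953} = - \frac{73360}{-21809} = \left(-73360\right) \left(- \frac{1}{21809}\right) = \frac{73360}{21809}$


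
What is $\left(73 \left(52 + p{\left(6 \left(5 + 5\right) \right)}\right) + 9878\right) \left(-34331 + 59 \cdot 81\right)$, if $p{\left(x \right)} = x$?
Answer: $-533531808$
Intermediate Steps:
$\left(73 \left(52 + p{\left(6 \left(5 + 5\right) \right)}\right) + 9878\right) \left(-34331 + 59 \cdot 81\right) = \left(73 \left(52 + 6 \left(5 + 5\right)\right) + 9878\right) \left(-34331 + 59 \cdot 81\right) = \left(73 \left(52 + 6 \cdot 10\right) + 9878\right) \left(-34331 + 4779\right) = \left(73 \left(52 + 60\right) + 9878\right) \left(-29552\right) = \left(73 \cdot 112 + 9878\right) \left(-29552\right) = \left(8176 + 9878\right) \left(-29552\right) = 18054 \left(-29552\right) = -533531808$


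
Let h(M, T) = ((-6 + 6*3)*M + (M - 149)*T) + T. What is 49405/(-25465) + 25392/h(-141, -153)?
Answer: -96956023/72193275 ≈ -1.3430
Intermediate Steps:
h(M, T) = T + 12*M + T*(-149 + M) (h(M, T) = ((-6 + 18)*M + (-149 + M)*T) + T = (12*M + T*(-149 + M)) + T = T + 12*M + T*(-149 + M))
49405/(-25465) + 25392/h(-141, -153) = 49405/(-25465) + 25392/(-148*(-153) + 12*(-141) - 141*(-153)) = 49405*(-1/25465) + 25392/(22644 - 1692 + 21573) = -9881/5093 + 25392/42525 = -9881/5093 + 25392*(1/42525) = -9881/5093 + 8464/14175 = -96956023/72193275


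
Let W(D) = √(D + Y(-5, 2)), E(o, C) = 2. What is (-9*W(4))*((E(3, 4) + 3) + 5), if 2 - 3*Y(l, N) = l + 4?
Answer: -90*√5 ≈ -201.25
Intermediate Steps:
Y(l, N) = -⅔ - l/3 (Y(l, N) = ⅔ - (l + 4)/3 = ⅔ - (4 + l)/3 = ⅔ + (-4/3 - l/3) = -⅔ - l/3)
W(D) = √(1 + D) (W(D) = √(D + (-⅔ - ⅓*(-5))) = √(D + (-⅔ + 5/3)) = √(D + 1) = √(1 + D))
(-9*W(4))*((E(3, 4) + 3) + 5) = (-9*√(1 + 4))*((2 + 3) + 5) = (-9*√5)*(5 + 5) = -9*√5*10 = -90*√5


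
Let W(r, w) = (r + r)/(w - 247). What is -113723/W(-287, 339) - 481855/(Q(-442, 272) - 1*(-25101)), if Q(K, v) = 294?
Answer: 26541900905/1457673 ≈ 18208.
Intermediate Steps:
W(r, w) = 2*r/(-247 + w) (W(r, w) = (2*r)/(-247 + w) = 2*r/(-247 + w))
-113723/W(-287, 339) - 481855/(Q(-442, 272) - 1*(-25101)) = -113723/(2*(-287)/(-247 + 339)) - 481855/(294 - 1*(-25101)) = -113723/(2*(-287)/92) - 481855/(294 + 25101) = -113723/(2*(-287)*(1/92)) - 481855/25395 = -113723/(-287/46) - 481855*1/25395 = -113723*(-46/287) - 96371/5079 = 5231258/287 - 96371/5079 = 26541900905/1457673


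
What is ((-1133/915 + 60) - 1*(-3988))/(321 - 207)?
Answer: 3702787/104310 ≈ 35.498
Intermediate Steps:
((-1133/915 + 60) - 1*(-3988))/(321 - 207) = ((-1133*1/915 + 60) + 3988)/114 = ((-1133/915 + 60) + 3988)*(1/114) = (53767/915 + 3988)*(1/114) = (3702787/915)*(1/114) = 3702787/104310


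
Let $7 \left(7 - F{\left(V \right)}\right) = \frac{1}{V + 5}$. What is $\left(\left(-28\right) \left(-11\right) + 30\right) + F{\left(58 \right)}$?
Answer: $\frac{152144}{441} \approx 345.0$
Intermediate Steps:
$F{\left(V \right)} = 7 - \frac{1}{7 \left(5 + V\right)}$ ($F{\left(V \right)} = 7 - \frac{1}{7 \left(V + 5\right)} = 7 - \frac{1}{7 \left(5 + V\right)}$)
$\left(\left(-28\right) \left(-11\right) + 30\right) + F{\left(58 \right)} = \left(\left(-28\right) \left(-11\right) + 30\right) + \frac{244 + 49 \cdot 58}{7 \left(5 + 58\right)} = \left(308 + 30\right) + \frac{244 + 2842}{7 \cdot 63} = 338 + \frac{1}{7} \cdot \frac{1}{63} \cdot 3086 = 338 + \frac{3086}{441} = \frac{152144}{441}$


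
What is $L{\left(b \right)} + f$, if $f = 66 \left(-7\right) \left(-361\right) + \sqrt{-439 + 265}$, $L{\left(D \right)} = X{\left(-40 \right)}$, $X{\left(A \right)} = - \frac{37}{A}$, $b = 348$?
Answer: $\frac{6671317}{40} + i \sqrt{174} \approx 1.6678 \cdot 10^{5} + 13.191 i$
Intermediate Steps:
$L{\left(D \right)} = \frac{37}{40}$ ($L{\left(D \right)} = - \frac{37}{-40} = \left(-37\right) \left(- \frac{1}{40}\right) = \frac{37}{40}$)
$f = 166782 + i \sqrt{174}$ ($f = \left(-462\right) \left(-361\right) + \sqrt{-174} = 166782 + i \sqrt{174} \approx 1.6678 \cdot 10^{5} + 13.191 i$)
$L{\left(b \right)} + f = \frac{37}{40} + \left(166782 + i \sqrt{174}\right) = \frac{6671317}{40} + i \sqrt{174}$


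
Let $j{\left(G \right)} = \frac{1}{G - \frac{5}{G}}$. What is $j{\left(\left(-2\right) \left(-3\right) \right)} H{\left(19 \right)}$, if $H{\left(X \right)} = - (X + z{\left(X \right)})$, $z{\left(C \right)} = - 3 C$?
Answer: $\frac{228}{31} \approx 7.3548$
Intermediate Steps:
$H{\left(X \right)} = 2 X$ ($H{\left(X \right)} = - (X - 3 X) = - \left(-2\right) X = 2 X$)
$j{\left(\left(-2\right) \left(-3\right) \right)} H{\left(19 \right)} = \frac{\left(-2\right) \left(-3\right)}{-5 + \left(\left(-2\right) \left(-3\right)\right)^{2}} \cdot 2 \cdot 19 = \frac{6}{-5 + 6^{2}} \cdot 38 = \frac{6}{-5 + 36} \cdot 38 = \frac{6}{31} \cdot 38 = \frac{228}{31}$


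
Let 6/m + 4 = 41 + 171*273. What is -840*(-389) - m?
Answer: 7633113597/23360 ≈ 3.2676e+5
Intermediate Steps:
m = 3/23360 (m = 6/(-4 + (41 + 171*273)) = 6/(-4 + (41 + 46683)) = 6/(-4 + 46724) = 6/46720 = 6*(1/46720) = 3/23360 ≈ 0.00012842)
-840*(-389) - m = -840*(-389) - 1*3/23360 = 326760 - 3/23360 = 7633113597/23360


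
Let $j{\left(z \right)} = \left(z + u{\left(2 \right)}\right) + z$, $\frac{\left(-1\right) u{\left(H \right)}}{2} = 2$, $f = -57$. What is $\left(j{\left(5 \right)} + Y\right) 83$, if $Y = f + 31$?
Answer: $-1660$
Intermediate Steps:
$u{\left(H \right)} = -4$ ($u{\left(H \right)} = \left(-2\right) 2 = -4$)
$j{\left(z \right)} = -4 + 2 z$ ($j{\left(z \right)} = \left(z - 4\right) + z = \left(-4 + z\right) + z = -4 + 2 z$)
$Y = -26$ ($Y = -57 + 31 = -26$)
$\left(j{\left(5 \right)} + Y\right) 83 = \left(\left(-4 + 2 \cdot 5\right) - 26\right) 83 = \left(\left(-4 + 10\right) - 26\right) 83 = \left(6 - 26\right) 83 = \left(-20\right) 83 = -1660$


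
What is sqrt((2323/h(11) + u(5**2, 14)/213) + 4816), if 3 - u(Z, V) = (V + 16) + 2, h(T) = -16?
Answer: sqrt(3390462645)/852 ≈ 68.342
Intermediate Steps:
u(Z, V) = -15 - V (u(Z, V) = 3 - ((V + 16) + 2) = 3 - ((16 + V) + 2) = 3 - (18 + V) = 3 + (-18 - V) = -15 - V)
sqrt((2323/h(11) + u(5**2, 14)/213) + 4816) = sqrt((2323/(-16) + (-15 - 1*14)/213) + 4816) = sqrt((2323*(-1/16) + (-15 - 14)*(1/213)) + 4816) = sqrt((-2323/16 - 29*1/213) + 4816) = sqrt((-2323/16 - 29/213) + 4816) = sqrt(-495263/3408 + 4816) = sqrt(15917665/3408) = sqrt(3390462645)/852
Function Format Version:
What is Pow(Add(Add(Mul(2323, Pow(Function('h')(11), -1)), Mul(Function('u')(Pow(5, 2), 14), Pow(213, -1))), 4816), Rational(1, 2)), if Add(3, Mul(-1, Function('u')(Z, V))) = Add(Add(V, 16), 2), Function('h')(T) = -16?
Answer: Mul(Rational(1, 852), Pow(3390462645, Rational(1, 2))) ≈ 68.342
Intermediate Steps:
Function('u')(Z, V) = Add(-15, Mul(-1, V)) (Function('u')(Z, V) = Add(3, Mul(-1, Add(Add(V, 16), 2))) = Add(3, Mul(-1, Add(Add(16, V), 2))) = Add(3, Mul(-1, Add(18, V))) = Add(3, Add(-18, Mul(-1, V))) = Add(-15, Mul(-1, V)))
Pow(Add(Add(Mul(2323, Pow(Function('h')(11), -1)), Mul(Function('u')(Pow(5, 2), 14), Pow(213, -1))), 4816), Rational(1, 2)) = Pow(Add(Add(Mul(2323, Pow(-16, -1)), Mul(Add(-15, Mul(-1, 14)), Pow(213, -1))), 4816), Rational(1, 2)) = Pow(Add(Add(Mul(2323, Rational(-1, 16)), Mul(Add(-15, -14), Rational(1, 213))), 4816), Rational(1, 2)) = Pow(Add(Add(Rational(-2323, 16), Mul(-29, Rational(1, 213))), 4816), Rational(1, 2)) = Pow(Add(Add(Rational(-2323, 16), Rational(-29, 213)), 4816), Rational(1, 2)) = Pow(Add(Rational(-495263, 3408), 4816), Rational(1, 2)) = Pow(Rational(15917665, 3408), Rational(1, 2)) = Mul(Rational(1, 852), Pow(3390462645, Rational(1, 2)))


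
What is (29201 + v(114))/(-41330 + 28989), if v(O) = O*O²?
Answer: -1510745/12341 ≈ -122.42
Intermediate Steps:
v(O) = O³
(29201 + v(114))/(-41330 + 28989) = (29201 + 114³)/(-41330 + 28989) = (29201 + 1481544)/(-12341) = 1510745*(-1/12341) = -1510745/12341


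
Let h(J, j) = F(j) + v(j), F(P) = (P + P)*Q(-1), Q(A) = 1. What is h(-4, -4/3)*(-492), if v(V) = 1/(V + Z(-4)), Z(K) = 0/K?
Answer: 1681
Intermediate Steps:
Z(K) = 0
v(V) = 1/V (v(V) = 1/(V + 0) = 1/V)
F(P) = 2*P (F(P) = (P + P)*1 = (2*P)*1 = 2*P)
h(J, j) = 1/j + 2*j (h(J, j) = 2*j + 1/j = 1/j + 2*j)
h(-4, -4/3)*(-492) = (1/(-4/3) + 2*(-4/3))*(-492) = (-¾ - 8/3)*(-492) = -41/12*(-492) = 1681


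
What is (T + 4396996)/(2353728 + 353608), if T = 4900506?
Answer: 4648751/1353668 ≈ 3.4342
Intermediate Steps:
(T + 4396996)/(2353728 + 353608) = (4900506 + 4396996)/(2353728 + 353608) = 9297502/2707336 = 9297502*(1/2707336) = 4648751/1353668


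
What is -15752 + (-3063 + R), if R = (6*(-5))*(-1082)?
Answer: 13645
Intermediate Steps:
R = 32460 (R = -30*(-1082) = 32460)
-15752 + (-3063 + R) = -15752 + (-3063 + 32460) = -15752 + 29397 = 13645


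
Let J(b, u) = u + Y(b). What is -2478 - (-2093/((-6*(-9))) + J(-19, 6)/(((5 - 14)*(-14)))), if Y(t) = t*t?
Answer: -461567/189 ≈ -2442.2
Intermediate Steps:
Y(t) = t**2
J(b, u) = u + b**2
-2478 - (-2093/((-6*(-9))) + J(-19, 6)/(((5 - 14)*(-14)))) = -2478 - (-2093/((-6*(-9))) + (6 + (-19)**2)/(((5 - 14)*(-14)))) = -2478 - (-2093/54 + (6 + 361)/((-9*(-14)))) = -2478 - (-2093*1/54 + 367/126) = -2478 - (-2093/54 + 367*(1/126)) = -2478 - (-2093/54 + 367/126) = -2478 - 1*(-6775/189) = -2478 + 6775/189 = -461567/189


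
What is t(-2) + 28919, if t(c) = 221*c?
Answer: 28477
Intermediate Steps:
t(-2) + 28919 = 221*(-2) + 28919 = -442 + 28919 = 28477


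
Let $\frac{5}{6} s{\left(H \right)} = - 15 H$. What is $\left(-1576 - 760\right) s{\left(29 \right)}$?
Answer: $1219392$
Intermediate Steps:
$s{\left(H \right)} = - 18 H$ ($s{\left(H \right)} = \frac{6 \left(- 15 H\right)}{5} = - 18 H$)
$\left(-1576 - 760\right) s{\left(29 \right)} = \left(-1576 - 760\right) \left(\left(-18\right) 29\right) = \left(-2336\right) \left(-522\right) = 1219392$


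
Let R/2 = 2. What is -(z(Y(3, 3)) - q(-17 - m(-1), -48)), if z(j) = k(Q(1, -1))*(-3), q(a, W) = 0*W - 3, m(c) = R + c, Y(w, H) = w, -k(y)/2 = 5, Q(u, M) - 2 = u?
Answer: -33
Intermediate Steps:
R = 4 (R = 2*2 = 4)
Q(u, M) = 2 + u
k(y) = -10 (k(y) = -2*5 = -10)
m(c) = 4 + c
q(a, W) = -3 (q(a, W) = 0 - 3 = -3)
z(j) = 30 (z(j) = -10*(-3) = 30)
-(z(Y(3, 3)) - q(-17 - m(-1), -48)) = -(30 - 1*(-3)) = -(30 + 3) = -1*33 = -33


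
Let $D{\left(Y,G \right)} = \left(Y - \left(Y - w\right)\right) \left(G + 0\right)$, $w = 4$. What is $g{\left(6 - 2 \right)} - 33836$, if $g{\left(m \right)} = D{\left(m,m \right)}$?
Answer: $-33820$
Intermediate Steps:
$D{\left(Y,G \right)} = 4 G$ ($D{\left(Y,G \right)} = \left(Y - \left(-4 + Y\right)\right) \left(G + 0\right) = 4 G$)
$g{\left(m \right)} = 4 m$
$g{\left(6 - 2 \right)} - 33836 = 4 \left(6 - 2\right) - 33836 = 4 \cdot 4 - 33836 = 16 - 33836 = -33820$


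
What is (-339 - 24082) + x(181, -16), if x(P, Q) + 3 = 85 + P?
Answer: -24158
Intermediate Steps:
x(P, Q) = 82 + P (x(P, Q) = -3 + (85 + P) = 82 + P)
(-339 - 24082) + x(181, -16) = (-339 - 24082) + (82 + 181) = -24421 + 263 = -24158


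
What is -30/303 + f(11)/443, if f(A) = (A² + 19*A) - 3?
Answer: 28597/44743 ≈ 0.63914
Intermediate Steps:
f(A) = -3 + A² + 19*A
-30/303 + f(11)/443 = -30/303 + (-3 + 11² + 19*11)/443 = -30*1/303 + (-3 + 121 + 209)*(1/443) = -10/101 + 327*(1/443) = -10/101 + 327/443 = 28597/44743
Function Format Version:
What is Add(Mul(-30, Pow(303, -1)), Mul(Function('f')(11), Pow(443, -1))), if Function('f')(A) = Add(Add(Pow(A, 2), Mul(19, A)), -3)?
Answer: Rational(28597, 44743) ≈ 0.63914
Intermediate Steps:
Function('f')(A) = Add(-3, Pow(A, 2), Mul(19, A))
Add(Mul(-30, Pow(303, -1)), Mul(Function('f')(11), Pow(443, -1))) = Add(Mul(-30, Pow(303, -1)), Mul(Add(-3, Pow(11, 2), Mul(19, 11)), Pow(443, -1))) = Add(Mul(-30, Rational(1, 303)), Mul(Add(-3, 121, 209), Rational(1, 443))) = Add(Rational(-10, 101), Mul(327, Rational(1, 443))) = Add(Rational(-10, 101), Rational(327, 443)) = Rational(28597, 44743)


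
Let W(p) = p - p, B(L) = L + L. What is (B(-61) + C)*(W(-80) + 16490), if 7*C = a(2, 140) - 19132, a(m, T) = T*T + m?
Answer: -6332160/7 ≈ -9.0459e+5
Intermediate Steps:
a(m, T) = m + T**2 (a(m, T) = T**2 + m = m + T**2)
C = 470/7 (C = ((2 + 140**2) - 19132)/7 = ((2 + 19600) - 19132)/7 = (19602 - 19132)/7 = (1/7)*470 = 470/7 ≈ 67.143)
B(L) = 2*L
W(p) = 0
(B(-61) + C)*(W(-80) + 16490) = (2*(-61) + 470/7)*(0 + 16490) = (-122 + 470/7)*16490 = -384/7*16490 = -6332160/7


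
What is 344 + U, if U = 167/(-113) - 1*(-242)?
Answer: 66051/113 ≈ 584.52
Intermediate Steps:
U = 27179/113 (U = 167*(-1/113) + 242 = -167/113 + 242 = 27179/113 ≈ 240.52)
344 + U = 344 + 27179/113 = 66051/113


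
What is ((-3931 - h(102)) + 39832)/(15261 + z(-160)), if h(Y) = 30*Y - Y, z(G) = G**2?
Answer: 32943/40861 ≈ 0.80622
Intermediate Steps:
h(Y) = 29*Y
((-3931 - h(102)) + 39832)/(15261 + z(-160)) = ((-3931 - 29*102) + 39832)/(15261 + (-160)**2) = ((-3931 - 1*2958) + 39832)/(15261 + 25600) = ((-3931 - 2958) + 39832)/40861 = (-6889 + 39832)*(1/40861) = 32943*(1/40861) = 32943/40861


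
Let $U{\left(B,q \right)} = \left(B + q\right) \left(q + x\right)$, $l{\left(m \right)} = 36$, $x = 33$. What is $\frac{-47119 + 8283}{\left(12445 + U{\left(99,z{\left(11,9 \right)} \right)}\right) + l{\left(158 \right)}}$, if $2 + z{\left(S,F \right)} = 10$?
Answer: $- \frac{9709}{4217} \approx -2.3023$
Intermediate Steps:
$z{\left(S,F \right)} = 8$ ($z{\left(S,F \right)} = -2 + 10 = 8$)
$U{\left(B,q \right)} = \left(33 + q\right) \left(B + q\right)$ ($U{\left(B,q \right)} = \left(B + q\right) \left(q + 33\right) = \left(B + q\right) \left(33 + q\right) = \left(33 + q\right) \left(B + q\right)$)
$\frac{-47119 + 8283}{\left(12445 + U{\left(99,z{\left(11,9 \right)} \right)}\right) + l{\left(158 \right)}} = \frac{-47119 + 8283}{\left(12445 + \left(8^{2} + 33 \cdot 99 + 33 \cdot 8 + 99 \cdot 8\right)\right) + 36} = - \frac{38836}{\left(12445 + \left(64 + 3267 + 264 + 792\right)\right) + 36} = - \frac{38836}{\left(12445 + 4387\right) + 36} = - \frac{38836}{16832 + 36} = - \frac{38836}{16868} = \left(-38836\right) \frac{1}{16868} = - \frac{9709}{4217}$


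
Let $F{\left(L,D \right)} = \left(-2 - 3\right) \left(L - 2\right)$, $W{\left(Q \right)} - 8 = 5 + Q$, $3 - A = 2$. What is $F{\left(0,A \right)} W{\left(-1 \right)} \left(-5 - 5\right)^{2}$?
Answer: $12000$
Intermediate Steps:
$A = 1$ ($A = 3 - 2 = 1$)
$W{\left(Q \right)} = 13 + Q$ ($W{\left(Q \right)} = 8 + \left(5 + Q\right) = 13 + Q$)
$F{\left(L,D \right)} = 10 - 5 L$ ($F{\left(L,D \right)} = - 5 \left(-2 + L\right) = 10 - 5 L$)
$F{\left(0,A \right)} W{\left(-1 \right)} \left(-5 - 5\right)^{2} = \left(10 - 0\right) \left(13 - 1\right) \left(-5 - 5\right)^{2} = \left(10 + 0\right) 12 \left(-5 - 5\right)^{2} = 10 \cdot 12 \left(-5 - 5\right)^{2} = 120 \left(-10\right)^{2} = 120 \cdot 100 = 12000$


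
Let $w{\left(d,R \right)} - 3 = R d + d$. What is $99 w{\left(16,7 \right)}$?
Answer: $12969$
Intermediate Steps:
$w{\left(d,R \right)} = 3 + d + R d$ ($w{\left(d,R \right)} = 3 + \left(R d + d\right) = 3 + \left(d + R d\right) = 3 + d + R d$)
$99 w{\left(16,7 \right)} = 99 \left(3 + 16 + 7 \cdot 16\right) = 99 \left(3 + 16 + 112\right) = 99 \cdot 131 = 12969$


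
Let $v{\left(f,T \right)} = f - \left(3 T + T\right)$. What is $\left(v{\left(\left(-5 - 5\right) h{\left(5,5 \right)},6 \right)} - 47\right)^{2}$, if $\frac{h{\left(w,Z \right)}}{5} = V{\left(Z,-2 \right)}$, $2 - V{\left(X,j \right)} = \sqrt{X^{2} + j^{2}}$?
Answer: $101741 - 17100 \sqrt{29} \approx 9654.7$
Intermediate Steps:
$V{\left(X,j \right)} = 2 - \sqrt{X^{2} + j^{2}}$
$h{\left(w,Z \right)} = 10 - 5 \sqrt{4 + Z^{2}}$ ($h{\left(w,Z \right)} = 5 \left(2 - \sqrt{Z^{2} + \left(-2\right)^{2}}\right) = 5 \left(2 - \sqrt{Z^{2} + 4}\right) = 5 \left(2 - \sqrt{4 + Z^{2}}\right) = 10 - 5 \sqrt{4 + Z^{2}}$)
$v{\left(f,T \right)} = f - 4 T$
$\left(v{\left(\left(-5 - 5\right) h{\left(5,5 \right)},6 \right)} - 47\right)^{2} = \left(\left(\left(-5 - 5\right) \left(10 - 5 \sqrt{4 + 5^{2}}\right) - 24\right) - 47\right)^{2} = \left(\left(- 10 \left(10 - 5 \sqrt{4 + 25}\right) - 24\right) - 47\right)^{2} = \left(\left(- 10 \left(10 - 5 \sqrt{29}\right) - 24\right) - 47\right)^{2} = \left(\left(\left(-100 + 50 \sqrt{29}\right) - 24\right) - 47\right)^{2} = \left(\left(-124 + 50 \sqrt{29}\right) - 47\right)^{2} = \left(-171 + 50 \sqrt{29}\right)^{2}$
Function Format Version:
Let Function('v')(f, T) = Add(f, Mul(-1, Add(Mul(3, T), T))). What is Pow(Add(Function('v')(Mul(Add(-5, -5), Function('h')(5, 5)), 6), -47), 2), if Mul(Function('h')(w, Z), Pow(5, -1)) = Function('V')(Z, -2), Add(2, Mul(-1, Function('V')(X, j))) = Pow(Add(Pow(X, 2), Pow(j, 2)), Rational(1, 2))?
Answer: Add(101741, Mul(-17100, Pow(29, Rational(1, 2)))) ≈ 9654.7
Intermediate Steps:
Function('V')(X, j) = Add(2, Mul(-1, Pow(Add(Pow(X, 2), Pow(j, 2)), Rational(1, 2))))
Function('h')(w, Z) = Add(10, Mul(-5, Pow(Add(4, Pow(Z, 2)), Rational(1, 2)))) (Function('h')(w, Z) = Mul(5, Add(2, Mul(-1, Pow(Add(Pow(Z, 2), Pow(-2, 2)), Rational(1, 2))))) = Mul(5, Add(2, Mul(-1, Pow(Add(Pow(Z, 2), 4), Rational(1, 2))))) = Mul(5, Add(2, Mul(-1, Pow(Add(4, Pow(Z, 2)), Rational(1, 2))))) = Add(10, Mul(-5, Pow(Add(4, Pow(Z, 2)), Rational(1, 2)))))
Function('v')(f, T) = Add(f, Mul(-4, T)) (Function('v')(f, T) = Add(f, Mul(-1, Mul(4, T))) = Add(f, Mul(-4, T)))
Pow(Add(Function('v')(Mul(Add(-5, -5), Function('h')(5, 5)), 6), -47), 2) = Pow(Add(Add(Mul(Add(-5, -5), Add(10, Mul(-5, Pow(Add(4, Pow(5, 2)), Rational(1, 2))))), Mul(-4, 6)), -47), 2) = Pow(Add(Add(Mul(-10, Add(10, Mul(-5, Pow(Add(4, 25), Rational(1, 2))))), -24), -47), 2) = Pow(Add(Add(Mul(-10, Add(10, Mul(-5, Pow(29, Rational(1, 2))))), -24), -47), 2) = Pow(Add(Add(Add(-100, Mul(50, Pow(29, Rational(1, 2)))), -24), -47), 2) = Pow(Add(Add(-124, Mul(50, Pow(29, Rational(1, 2)))), -47), 2) = Pow(Add(-171, Mul(50, Pow(29, Rational(1, 2)))), 2)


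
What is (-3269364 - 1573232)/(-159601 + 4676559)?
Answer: -2421298/2258479 ≈ -1.0721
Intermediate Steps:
(-3269364 - 1573232)/(-159601 + 4676559) = -4842596/4516958 = -4842596*1/4516958 = -2421298/2258479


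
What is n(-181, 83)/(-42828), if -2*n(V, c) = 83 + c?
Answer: 1/516 ≈ 0.0019380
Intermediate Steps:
n(V, c) = -83/2 - c/2 (n(V, c) = -(83 + c)/2 = -83/2 - c/2)
n(-181, 83)/(-42828) = (-83/2 - ½*83)/(-42828) = (-83/2 - 83/2)*(-1/42828) = -83*(-1/42828) = 1/516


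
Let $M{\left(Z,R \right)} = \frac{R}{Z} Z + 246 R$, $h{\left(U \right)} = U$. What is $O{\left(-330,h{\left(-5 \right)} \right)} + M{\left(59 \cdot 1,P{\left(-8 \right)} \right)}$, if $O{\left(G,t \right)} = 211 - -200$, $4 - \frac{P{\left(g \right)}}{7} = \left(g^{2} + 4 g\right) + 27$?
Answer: $-94684$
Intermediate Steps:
$P{\left(g \right)} = -161 - 28 g - 7 g^{2}$ ($P{\left(g \right)} = 28 - 7 \left(\left(g^{2} + 4 g\right) + 27\right) = 28 - 7 \left(27 + g^{2} + 4 g\right) = 28 - \left(189 + 7 g^{2} + 28 g\right) = -161 - 28 g - 7 g^{2}$)
$O{\left(G,t \right)} = 411$ ($O{\left(G,t \right)} = 211 + 200 = 411$)
$M{\left(Z,R \right)} = 247 R$ ($M{\left(Z,R \right)} = R + 246 R = 247 R$)
$O{\left(-330,h{\left(-5 \right)} \right)} + M{\left(59 \cdot 1,P{\left(-8 \right)} \right)} = 411 + 247 \left(-161 - -224 - 7 \left(-8\right)^{2}\right) = 411 + 247 \left(-161 + 224 - 448\right) = 411 + 247 \left(-385\right) = 411 - 95095 = -94684$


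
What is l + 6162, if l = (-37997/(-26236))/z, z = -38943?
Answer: 6295768034779/1021708548 ≈ 6162.0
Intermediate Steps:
l = -37997/1021708548 (l = -37997/(-26236)/(-38943) = -37997*(-1/26236)*(-1/38943) = (37997/26236)*(-1/38943) = -37997/1021708548 ≈ -3.7190e-5)
l + 6162 = -37997/1021708548 + 6162 = 6295768034779/1021708548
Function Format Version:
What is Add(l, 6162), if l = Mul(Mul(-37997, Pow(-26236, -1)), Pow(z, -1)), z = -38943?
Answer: Rational(6295768034779, 1021708548) ≈ 6162.0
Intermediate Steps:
l = Rational(-37997, 1021708548) (l = Mul(Mul(-37997, Pow(-26236, -1)), Pow(-38943, -1)) = Mul(Mul(-37997, Rational(-1, 26236)), Rational(-1, 38943)) = Mul(Rational(37997, 26236), Rational(-1, 38943)) = Rational(-37997, 1021708548) ≈ -3.7190e-5)
Add(l, 6162) = Add(Rational(-37997, 1021708548), 6162) = Rational(6295768034779, 1021708548)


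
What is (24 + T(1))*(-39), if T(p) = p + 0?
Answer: -975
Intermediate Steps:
T(p) = p
(24 + T(1))*(-39) = (24 + 1)*(-39) = 25*(-39) = -975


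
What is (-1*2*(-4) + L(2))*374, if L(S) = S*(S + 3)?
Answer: 6732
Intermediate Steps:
L(S) = S*(3 + S)
(-1*2*(-4) + L(2))*374 = (-1*2*(-4) + 2*(3 + 2))*374 = (-2*(-4) + 2*5)*374 = (8 + 10)*374 = 18*374 = 6732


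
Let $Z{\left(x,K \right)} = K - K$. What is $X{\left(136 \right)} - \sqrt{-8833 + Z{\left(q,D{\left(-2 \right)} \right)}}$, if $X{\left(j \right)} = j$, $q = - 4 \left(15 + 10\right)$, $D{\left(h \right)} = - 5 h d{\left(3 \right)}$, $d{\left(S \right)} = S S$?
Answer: $136 - 11 i \sqrt{73} \approx 136.0 - 93.984 i$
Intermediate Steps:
$d{\left(S \right)} = S^{2}$
$D{\left(h \right)} = - 45 h$ ($D{\left(h \right)} = - 5 h 3^{2} = - 5 h 9 = - 45 h$)
$q = -100$ ($q = \left(-4\right) 25 = -100$)
$Z{\left(x,K \right)} = 0$
$X{\left(136 \right)} - \sqrt{-8833 + Z{\left(q,D{\left(-2 \right)} \right)}} = 136 - \sqrt{-8833 + 0} = 136 - \sqrt{-8833} = 136 - 11 i \sqrt{73}$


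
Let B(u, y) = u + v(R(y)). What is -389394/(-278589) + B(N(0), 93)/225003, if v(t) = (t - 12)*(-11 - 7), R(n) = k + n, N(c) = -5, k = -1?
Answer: 29070752359/20894453589 ≈ 1.3913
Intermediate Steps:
R(n) = -1 + n
v(t) = 216 - 18*t (v(t) = (-12 + t)*(-18) = 216 - 18*t)
B(u, y) = 234 + u - 18*y (B(u, y) = u + (216 - 18*(-1 + y)) = u + (216 + (18 - 18*y)) = u + (234 - 18*y) = 234 + u - 18*y)
-389394/(-278589) + B(N(0), 93)/225003 = -389394/(-278589) + (234 - 5 - 18*93)/225003 = -389394*(-1/278589) + (234 - 5 - 1674)*(1/225003) = 129798/92863 - 1445*1/225003 = 129798/92863 - 1445/225003 = 29070752359/20894453589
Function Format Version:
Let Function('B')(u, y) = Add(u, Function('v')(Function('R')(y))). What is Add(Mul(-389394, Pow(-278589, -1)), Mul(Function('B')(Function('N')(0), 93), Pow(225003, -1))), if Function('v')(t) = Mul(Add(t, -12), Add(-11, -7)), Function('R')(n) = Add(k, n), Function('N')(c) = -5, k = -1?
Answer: Rational(29070752359, 20894453589) ≈ 1.3913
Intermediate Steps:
Function('R')(n) = Add(-1, n)
Function('v')(t) = Add(216, Mul(-18, t)) (Function('v')(t) = Mul(Add(-12, t), -18) = Add(216, Mul(-18, t)))
Function('B')(u, y) = Add(234, u, Mul(-18, y)) (Function('B')(u, y) = Add(u, Add(216, Mul(-18, Add(-1, y)))) = Add(u, Add(216, Add(18, Mul(-18, y)))) = Add(u, Add(234, Mul(-18, y))) = Add(234, u, Mul(-18, y)))
Add(Mul(-389394, Pow(-278589, -1)), Mul(Function('B')(Function('N')(0), 93), Pow(225003, -1))) = Add(Mul(-389394, Pow(-278589, -1)), Mul(Add(234, -5, Mul(-18, 93)), Pow(225003, -1))) = Add(Mul(-389394, Rational(-1, 278589)), Mul(Add(234, -5, -1674), Rational(1, 225003))) = Add(Rational(129798, 92863), Mul(-1445, Rational(1, 225003))) = Add(Rational(129798, 92863), Rational(-1445, 225003)) = Rational(29070752359, 20894453589)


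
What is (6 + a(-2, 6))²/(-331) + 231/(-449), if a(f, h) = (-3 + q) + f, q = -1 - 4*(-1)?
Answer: -83645/148619 ≈ -0.56281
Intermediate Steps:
q = 3 (q = -1 + 4 = 3)
a(f, h) = f (a(f, h) = (-3 + 3) + f = 0 + f = f)
(6 + a(-2, 6))²/(-331) + 231/(-449) = (6 - 2)²/(-331) + 231/(-449) = 4²*(-1/331) + 231*(-1/449) = 16*(-1/331) - 231/449 = -16/331 - 231/449 = -83645/148619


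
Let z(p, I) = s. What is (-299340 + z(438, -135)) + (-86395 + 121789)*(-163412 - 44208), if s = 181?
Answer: -7348801439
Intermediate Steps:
z(p, I) = 181
(-299340 + z(438, -135)) + (-86395 + 121789)*(-163412 - 44208) = (-299340 + 181) + (-86395 + 121789)*(-163412 - 44208) = -299159 + 35394*(-207620) = -299159 - 7348502280 = -7348801439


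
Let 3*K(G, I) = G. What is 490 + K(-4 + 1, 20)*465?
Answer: 25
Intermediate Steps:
K(G, I) = G/3
490 + K(-4 + 1, 20)*465 = 490 + ((-4 + 1)/3)*465 = 490 + ((⅓)*(-3))*465 = 490 - 1*465 = 490 - 465 = 25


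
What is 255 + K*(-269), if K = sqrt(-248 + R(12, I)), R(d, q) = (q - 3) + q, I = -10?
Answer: 255 - 269*I*sqrt(271) ≈ 255.0 - 4428.3*I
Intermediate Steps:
R(d, q) = -3 + 2*q (R(d, q) = (-3 + q) + q = -3 + 2*q)
K = I*sqrt(271) (K = sqrt(-248 + (-3 + 2*(-10))) = sqrt(-248 + (-3 - 20)) = sqrt(-248 - 23) = sqrt(-271) = I*sqrt(271) ≈ 16.462*I)
255 + K*(-269) = 255 + (I*sqrt(271))*(-269) = 255 - 269*I*sqrt(271)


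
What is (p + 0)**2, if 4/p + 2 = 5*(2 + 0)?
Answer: 1/4 ≈ 0.25000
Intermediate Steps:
p = 1/2 (p = 4/(-2 + 5*(2 + 0)) = 4/(-2 + 5*2) = 4/(-2 + 10) = 4/8 = 4*(1/8) = 1/2 ≈ 0.50000)
(p + 0)**2 = (1/2 + 0)**2 = (1/2)**2 = 1/4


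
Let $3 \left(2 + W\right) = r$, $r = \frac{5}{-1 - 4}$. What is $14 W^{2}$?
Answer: $\frac{686}{9} \approx 76.222$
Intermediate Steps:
$r = -1$ ($r = \frac{5}{-1 - 4} = \frac{5}{-5} = 5 \left(- \frac{1}{5}\right) = -1$)
$W = - \frac{7}{3}$ ($W = -2 + \frac{1}{3} \left(-1\right) = -2 - \frac{1}{3} = - \frac{7}{3} \approx -2.3333$)
$14 W^{2} = 14 \left(- \frac{7}{3}\right)^{2} = 14 \cdot \frac{49}{9} = \frac{686}{9}$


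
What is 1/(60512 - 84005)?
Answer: -1/23493 ≈ -4.2566e-5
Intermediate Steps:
1/(60512 - 84005) = 1/(-23493) = -1/23493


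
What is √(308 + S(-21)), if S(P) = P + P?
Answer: √266 ≈ 16.310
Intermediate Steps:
S(P) = 2*P
√(308 + S(-21)) = √(308 + 2*(-21)) = √(308 - 42) = √266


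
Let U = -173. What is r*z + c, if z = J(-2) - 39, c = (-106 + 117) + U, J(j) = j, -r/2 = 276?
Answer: 22470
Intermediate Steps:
r = -552 (r = -2*276 = -552)
c = -162 (c = (-106 + 117) - 173 = 11 - 173 = -162)
z = -41 (z = -2 - 39 = -41)
r*z + c = -552*(-41) - 162 = 22632 - 162 = 22470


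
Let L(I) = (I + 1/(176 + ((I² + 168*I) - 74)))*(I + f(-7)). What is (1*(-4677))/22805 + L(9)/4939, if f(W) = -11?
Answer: -7969964549/38182890405 ≈ -0.20873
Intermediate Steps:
L(I) = (-11 + I)*(I + 1/(102 + I² + 168*I)) (L(I) = (I + 1/(176 + ((I² + 168*I) - 74)))*(I - 11) = (I + 1/(176 + (-74 + I² + 168*I)))*(-11 + I) = (I + 1/(102 + I² + 168*I))*(-11 + I) = (-11 + I)*(I + 1/(102 + I² + 168*I)))
(1*(-4677))/22805 + L(9)/4939 = (1*(-4677))/22805 + ((-11 + 9⁴ - 1746*9² - 1121*9 + 157*9³)/(102 + 9² + 168*9))/4939 = -4677*1/22805 + ((-11 + 6561 - 1746*81 - 10089 + 157*729)/(102 + 81 + 1512))*(1/4939) = -4677/22805 + ((-11 + 6561 - 141426 - 10089 + 114453)/1695)*(1/4939) = -4677/22805 + ((1/1695)*(-30512))*(1/4939) = -4677/22805 - 30512/1695*1/4939 = -4677/22805 - 30512/8371605 = -7969964549/38182890405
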